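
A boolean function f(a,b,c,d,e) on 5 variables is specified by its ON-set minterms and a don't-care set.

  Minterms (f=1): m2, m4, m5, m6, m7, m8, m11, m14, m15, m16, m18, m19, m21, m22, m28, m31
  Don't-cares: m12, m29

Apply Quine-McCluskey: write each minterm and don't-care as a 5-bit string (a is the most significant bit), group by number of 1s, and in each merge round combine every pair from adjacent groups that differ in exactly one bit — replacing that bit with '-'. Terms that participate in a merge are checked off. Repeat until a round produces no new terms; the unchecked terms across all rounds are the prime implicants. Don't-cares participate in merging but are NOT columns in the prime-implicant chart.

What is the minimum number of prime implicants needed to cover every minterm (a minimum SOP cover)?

[col 0] 00010*, 00100*, 00101*, 00110*, 00111*, 01000*, 01011*, 01100*, 01110*, 01111*, 10000*, 10010*, 10011*, 10101*, 10110*, 11100*, 11101*, 11111*
[col 1] -0010*, -0101, -0110*, -1100, -1111, 0-100*, 0-110*, 0-111*, 00-10*, 001-0*, 001-1*, 0010-*, 0011-*, 01-00, 01-11, 011-0*, 0111-*, 1-101, 10-10*, 100-0, 1001-, 111-1, 1110-
[col 2] -0-10, 0-1-0, 0-11-, 001--
Prime implicants: -0-10, -0101, -1100, -1111, 0-1-0, 0-11-, 001--, 01-00, 01-11, 1-101, 100-0, 1001-, 111-1, 1110-
PI chart (minterm → PIs covering it):
  2 | -0-10  (sole → essential)
  4 | 0-1-0,001--
  5 | -0101,001--
  6 | -0-10,0-1-0,0-11-,001--
  7 | 0-11-,001--
  8 | 01-00  (sole → essential)
  11 | 01-11  (sole → essential)
  14 | 0-1-0,0-11-
  15 | -1111,0-11-,01-11
  16 | 100-0  (sole → essential)
  18 | -0-10,100-0,1001-
  19 | 1001-  (sole → essential)
  21 | -0101,1-101
  22 | -0-10  (sole → essential)
  28 | -1100,1110-
  31 | -1111,111-1
Essential prime implicants: -0-10, 01-00, 01-11, 100-0, 1001-
Petrick residual → -0101, -1100, -1111, 0-1-0, 0-11-
Minimum SOP uses 10 PIs: b'de' + b'cd'e + bcd'e' + bcde + a'ce' + a'cd + a'bd'e' + a'bde + ab'c'e' + ab'c'd

10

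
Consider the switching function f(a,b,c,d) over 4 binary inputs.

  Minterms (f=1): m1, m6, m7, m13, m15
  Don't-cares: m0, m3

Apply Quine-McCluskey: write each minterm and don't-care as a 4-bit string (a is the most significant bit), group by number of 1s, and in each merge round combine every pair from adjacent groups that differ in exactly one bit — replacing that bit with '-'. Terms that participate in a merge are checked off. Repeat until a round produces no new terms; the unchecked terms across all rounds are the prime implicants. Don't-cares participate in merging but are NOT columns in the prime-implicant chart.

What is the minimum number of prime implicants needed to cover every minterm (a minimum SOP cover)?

3

size-2^0 implicants → 0000(✓)  0001(✓)  0011(✓)  0110(✓)  0111(✓)  1101(✓)  1111(✓)
size-2^1 implicants → -111  0-11  00-1  000-  011-  11-1
Unchecked terms (primes): -111, 0-11, 00-1, 000-, 011-, 11-1
Minterm coverage:
  m1 ⊆ 00-1,000-
  m6 ⊆ 011- [E]
  m7 ⊆ -111,0-11,011-
  m13 ⊆ 11-1 [E]
  m15 ⊆ -111,11-1
E = {011-, 11-1}
Petrick residual → 00-1
Cover = a'b'd + a'bc + abd  |cover|=3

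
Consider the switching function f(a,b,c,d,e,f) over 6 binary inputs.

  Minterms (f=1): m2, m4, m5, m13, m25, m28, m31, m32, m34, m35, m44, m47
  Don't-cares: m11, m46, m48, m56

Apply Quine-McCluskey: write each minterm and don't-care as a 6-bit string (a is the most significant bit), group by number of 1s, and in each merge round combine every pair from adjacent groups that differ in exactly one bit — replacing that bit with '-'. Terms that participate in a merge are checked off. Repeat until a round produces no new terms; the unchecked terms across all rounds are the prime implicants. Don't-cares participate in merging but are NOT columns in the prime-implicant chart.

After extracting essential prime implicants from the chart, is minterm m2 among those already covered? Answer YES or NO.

YES

[col 0] 000010*, 000100*, 000101*, 001011, 001101*, 011001, 011100, 011111, 100000*, 100010*, 100011*, 101100*, 101110*, 101111*, 110000*, 111000*
[col 1] -00010, 00-101, 00010-, 1-0000, 1000-0, 10001-, 1011-0, 10111-, 11-000
Prime implicants: -00010, 00-101, 00010-, 001011, 011001, 011100, 011111, 1-0000, 1000-0, 10001-, 1011-0, 10111-, 11-000
PI chart (minterm → PIs covering it):
  2 | -00010  (sole → essential)
  4 | 00010-  (sole → essential)
  5 | 00-101,00010-
  13 | 00-101  (sole → essential)
  25 | 011001  (sole → essential)
  28 | 011100  (sole → essential)
  31 | 011111  (sole → essential)
  32 | 1-0000,1000-0
  34 | -00010,1000-0,10001-
  35 | 10001-  (sole → essential)
  44 | 1011-0  (sole → essential)
  47 | 10111-  (sole → essential)
Essential prime implicants: -00010, 00-101, 00010-, 011001, 011100, 011111, 10001-, 1011-0, 10111-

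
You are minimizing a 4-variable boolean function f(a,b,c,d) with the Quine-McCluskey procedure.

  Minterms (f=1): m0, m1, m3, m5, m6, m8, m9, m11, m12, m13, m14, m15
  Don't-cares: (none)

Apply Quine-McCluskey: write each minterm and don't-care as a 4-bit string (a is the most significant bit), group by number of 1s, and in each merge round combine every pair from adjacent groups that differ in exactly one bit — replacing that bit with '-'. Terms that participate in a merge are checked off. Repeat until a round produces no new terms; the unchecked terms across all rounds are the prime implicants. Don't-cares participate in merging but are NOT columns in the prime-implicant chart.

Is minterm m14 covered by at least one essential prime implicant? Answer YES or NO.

Round 0: 0000✓ 0001✓ 0011✓ 0101✓ 0110✓ 1000✓ 1001✓ 1011✓ 1100✓ 1101✓ 1110✓ 1111✓
Round 1: -000✓ -001✓ -011✓ -101✓ -110 0-01✓ 00-1✓ 000-✓ 1-00✓ 1-01✓ 1-11✓ 10-1✓ 100-✓ 11-0✓ 11-1✓ 110-✓ 111-✓
Round 2: --01 -0-1 -00- 1--1 1-0- 11--
PIs = {--01, -0-1, -00-, -110, 1--1, 1-0-, 11--}
Coverage chart:
  m0: -00- ←essential
  m1: --01,-0-1,-00-
  m3: -0-1 ←essential
  m5: --01 ←essential
  m6: -110 ←essential
  m8: -00-,1-0-
  m9: --01,-0-1,-00-,1--1,1-0-
  m11: -0-1,1--1
  m12: 1-0-,11--
  m13: --01,1--1,1-0-,11--
  m14: -110,11--
  m15: 1--1,11--
Essential: --01, -0-1, -00-, -110

YES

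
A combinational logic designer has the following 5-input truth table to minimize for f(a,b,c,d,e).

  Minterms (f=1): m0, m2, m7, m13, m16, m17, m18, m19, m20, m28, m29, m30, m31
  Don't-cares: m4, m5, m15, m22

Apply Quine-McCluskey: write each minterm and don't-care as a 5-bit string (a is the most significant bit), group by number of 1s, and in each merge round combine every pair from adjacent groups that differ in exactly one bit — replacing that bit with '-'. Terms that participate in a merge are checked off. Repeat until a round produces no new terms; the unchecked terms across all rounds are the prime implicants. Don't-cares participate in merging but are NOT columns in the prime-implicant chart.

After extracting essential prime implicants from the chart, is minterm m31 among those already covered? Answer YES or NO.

[col 0] 00000*, 00010*, 00100*, 00101*, 00111*, 01101*, 01111*, 10000*, 10001*, 10010*, 10011*, 10100*, 10110*, 11100*, 11101*, 11110*, 11111*
[col 1] -0000*, -0010*, -0100*, -1101*, -1111*, 0-101*, 0-111*, 00-00*, 000-0*, 001-1*, 0010-, 011-1*, 1-100*, 1-110*, 10-00*, 10-10*, 100-0*, 100-1*, 1000-*, 1001-*, 101-0*, 111-0*, 111-1*, 1110-*, 1111-*
[col 2] -0-00, -00-0, -11-1, 0-1-1, 1-1-0, 10--0, 100--, 111--
Prime implicants: -0-00, -00-0, -11-1, 0-1-1, 0010-, 1-1-0, 10--0, 100--, 111--
PI chart (minterm → PIs covering it):
  0 | -0-00,-00-0
  2 | -00-0  (sole → essential)
  7 | 0-1-1  (sole → essential)
  13 | -11-1,0-1-1
  16 | -0-00,-00-0,10--0,100--
  17 | 100--  (sole → essential)
  18 | -00-0,10--0,100--
  19 | 100--  (sole → essential)
  20 | -0-00,1-1-0,10--0
  28 | 1-1-0,111--
  29 | -11-1,111--
  30 | 1-1-0,111--
  31 | -11-1,111--
Essential prime implicants: -00-0, 0-1-1, 100--

NO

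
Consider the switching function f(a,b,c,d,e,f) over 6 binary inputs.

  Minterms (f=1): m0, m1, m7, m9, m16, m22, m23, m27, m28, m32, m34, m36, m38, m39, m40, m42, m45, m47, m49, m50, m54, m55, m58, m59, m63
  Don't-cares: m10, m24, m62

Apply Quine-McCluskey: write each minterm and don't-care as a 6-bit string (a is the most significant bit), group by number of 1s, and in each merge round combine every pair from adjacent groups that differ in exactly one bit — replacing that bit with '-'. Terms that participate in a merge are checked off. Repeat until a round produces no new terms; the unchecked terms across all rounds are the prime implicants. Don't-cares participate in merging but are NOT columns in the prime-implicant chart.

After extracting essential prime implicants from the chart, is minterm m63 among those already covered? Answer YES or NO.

NO

[col 0] 000000*, 000001*, 000111*, 001001*, 001010*, 010000*, 010110*, 010111*, 011000*, 011011*, 011100*, 100000*, 100010*, 100100*, 100110*, 100111*, 101000*, 101010*, 101101*, 101111*, 110001, 110010*, 110110*, 110111*, 111010*, 111011*, 111110*, 111111*
[col 1] -00000, -00111*, -01010, -10110*, -10111*, -11011, 0-0000, 0-0111*, 00-001, 00000-, 01-000, 01011-*, 011-00, 1-0010*, 1-0110*, 1-0111*, 1-1010*, 1-1111*, 10-000*, 10-010*, 10-111*, 100-00*, 100-10*, 1000-0*, 1001-0*, 10011-*, 1010-0*, 1011-1, 11-010*, 11-110*, 11-111*, 110-10*, 11011-*, 111-10*, 111-11*, 11101-*, 11111-*
[col 2] --0111, -1011-, 1--010, 1--111, 1-0-10, 1-011-, 10-0-0, 100--0, 11--10, 11-11-, 111-1-
Prime implicants: --0111, -00000, -01010, -1011-, -11011, 0-0000, 00-001, 00000-, 01-000, 011-00, 1--010, 1--111, 1-0-10, 1-011-, 10-0-0, 100--0, 1011-1, 11--10, 11-11-, 110001, 111-1-
PI chart (minterm → PIs covering it):
  0 | -00000,0-0000,00000-
  1 | 00-001,00000-
  7 | --0111  (sole → essential)
  9 | 00-001  (sole → essential)
  16 | 0-0000,01-000
  22 | -1011-  (sole → essential)
  23 | --0111,-1011-
  27 | -11011  (sole → essential)
  28 | 011-00  (sole → essential)
  32 | -00000,10-0-0,100--0
  34 | 1--010,1-0-10,10-0-0,100--0
  36 | 100--0  (sole → essential)
  38 | 1-0-10,1-011-,100--0
  39 | --0111,1--111,1-011-
  40 | 10-0-0  (sole → essential)
  42 | -01010,1--010,10-0-0
  45 | 1011-1  (sole → essential)
  47 | 1--111,1011-1
  49 | 110001  (sole → essential)
  50 | 1--010,1-0-10,11--10
  54 | -1011-,1-0-10,1-011-,11--10,11-11-
  55 | --0111,-1011-,1--111,1-011-,11-11-
  58 | 1--010,11--10,111-1-
  59 | -11011,111-1-
  63 | 1--111,11-11-,111-1-
Essential prime implicants: --0111, -1011-, -11011, 00-001, 011-00, 10-0-0, 100--0, 1011-1, 110001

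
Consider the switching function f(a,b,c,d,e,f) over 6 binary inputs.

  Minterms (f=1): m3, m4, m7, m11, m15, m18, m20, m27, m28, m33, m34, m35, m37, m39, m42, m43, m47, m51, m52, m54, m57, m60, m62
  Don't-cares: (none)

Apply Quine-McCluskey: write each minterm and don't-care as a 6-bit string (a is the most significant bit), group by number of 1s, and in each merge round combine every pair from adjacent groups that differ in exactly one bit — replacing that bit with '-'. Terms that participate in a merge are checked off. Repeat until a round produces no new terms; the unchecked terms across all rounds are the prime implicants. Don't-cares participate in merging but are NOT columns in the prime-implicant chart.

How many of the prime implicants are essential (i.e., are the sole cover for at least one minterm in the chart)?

size-2^0 implicants → 000011(✓)  000100(✓)  000111(✓)  001011(✓)  001111(✓)  010010  010100(✓)  011011(✓)  011100(✓)  100001(✓)  100010(✓)  100011(✓)  100101(✓)  100111(✓)  101010(✓)  101011(✓)  101111(✓)  110011(✓)  110100(✓)  110110(✓)  111001  111100(✓)  111110(✓)
size-2^1 implicants → -00011(✓)  -00111(✓)  -01011(✓)  -01111(✓)  -10100(✓)  -11100(✓)  0-0100  0-1011  00-011(✓)  00-111(✓)  000-11(✓)  001-11(✓)  01-100(✓)  1-0011  10-010(✓)  10-011(✓)  10-111(✓)  100-01(✓)  100-11(✓)  1000-1(✓)  10001-(✓)  1001-1(✓)  101-11(✓)  10101-(✓)  11-100(✓)  11-110(✓)  1101-0(✓)  1111-0(✓)
size-2^2 implicants → -0-011(✓)  -0-111(✓)  -00-11(✓)  -01-11(✓)  -1-100  00--11(✓)  10--11(✓)  10-01-  100--1  11-1-0
size-2^3 implicants → -0--11
Unchecked terms (primes): -0--11, -1-100, 0-0100, 0-1011, 010010, 1-0011, 10-01-, 100--1, 11-1-0, 111001
Minterm coverage:
  m3 ⊆ -0--11 [E]
  m4 ⊆ 0-0100 [E]
  m7 ⊆ -0--11 [E]
  m11 ⊆ -0--11,0-1011
  m15 ⊆ -0--11 [E]
  m18 ⊆ 010010 [E]
  m20 ⊆ -1-100,0-0100
  m27 ⊆ 0-1011 [E]
  m28 ⊆ -1-100 [E]
  m33 ⊆ 100--1 [E]
  m34 ⊆ 10-01- [E]
  m35 ⊆ -0--11,1-0011,10-01-,100--1
  m37 ⊆ 100--1 [E]
  m39 ⊆ -0--11,100--1
  m42 ⊆ 10-01- [E]
  m43 ⊆ -0--11,10-01-
  m47 ⊆ -0--11 [E]
  m51 ⊆ 1-0011 [E]
  m52 ⊆ -1-100,11-1-0
  m54 ⊆ 11-1-0 [E]
  m57 ⊆ 111001 [E]
  m60 ⊆ -1-100,11-1-0
  m62 ⊆ 11-1-0 [E]
E = {-0--11, -1-100, 0-0100, 0-1011, 010010, 1-0011, 10-01-, 100--1, 11-1-0, 111001}

10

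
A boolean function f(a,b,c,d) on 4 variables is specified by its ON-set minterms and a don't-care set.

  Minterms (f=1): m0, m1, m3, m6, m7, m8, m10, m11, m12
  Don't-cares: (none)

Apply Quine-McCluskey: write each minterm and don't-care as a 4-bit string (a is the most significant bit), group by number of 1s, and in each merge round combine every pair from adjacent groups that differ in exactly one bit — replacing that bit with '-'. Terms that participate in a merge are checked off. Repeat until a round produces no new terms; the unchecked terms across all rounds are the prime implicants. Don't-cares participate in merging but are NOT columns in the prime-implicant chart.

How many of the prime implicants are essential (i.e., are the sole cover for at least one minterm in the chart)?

Round 0: 0000✓ 0001✓ 0011✓ 0110✓ 0111✓ 1000✓ 1010✓ 1011✓ 1100✓
Round 1: -000 -011 0-11 00-1 000- 011- 1-00 10-0 101-
PIs = {-000, -011, 0-11, 00-1, 000-, 011-, 1-00, 10-0, 101-}
Coverage chart:
  m0: -000,000-
  m1: 00-1,000-
  m3: -011,0-11,00-1
  m6: 011- ←essential
  m7: 0-11,011-
  m8: -000,1-00,10-0
  m10: 10-0,101-
  m11: -011,101-
  m12: 1-00 ←essential
Essential: 011-, 1-00

2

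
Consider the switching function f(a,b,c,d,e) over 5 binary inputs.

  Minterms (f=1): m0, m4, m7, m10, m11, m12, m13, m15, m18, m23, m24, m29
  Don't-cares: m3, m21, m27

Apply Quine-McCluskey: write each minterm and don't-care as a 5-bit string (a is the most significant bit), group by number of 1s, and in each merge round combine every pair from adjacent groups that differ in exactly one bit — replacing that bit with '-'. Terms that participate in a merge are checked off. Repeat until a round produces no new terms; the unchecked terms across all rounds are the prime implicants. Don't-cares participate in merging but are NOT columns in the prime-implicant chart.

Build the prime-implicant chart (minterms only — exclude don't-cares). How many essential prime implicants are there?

size-2^0 implicants → 00000(✓)  00011(✓)  00100(✓)  00111(✓)  01010(✓)  01011(✓)  01100(✓)  01101(✓)  01111(✓)  10010  10101(✓)  10111(✓)  11000  11011(✓)  11101(✓)
size-2^1 implicants → -0111  -1011  -1101  0-011(✓)  0-100  0-111(✓)  00-00  00-11(✓)  01-11(✓)  0101-  011-1  0110-  1-101  101-1
size-2^2 implicants → 0--11
Unchecked terms (primes): -0111, -1011, -1101, 0--11, 0-100, 00-00, 0101-, 011-1, 0110-, 1-101, 10010, 101-1, 11000
Minterm coverage:
  m0 ⊆ 00-00 [E]
  m4 ⊆ 0-100,00-00
  m7 ⊆ -0111,0--11
  m10 ⊆ 0101- [E]
  m11 ⊆ -1011,0--11,0101-
  m12 ⊆ 0-100,0110-
  m13 ⊆ -1101,011-1,0110-
  m15 ⊆ 0--11,011-1
  m18 ⊆ 10010 [E]
  m23 ⊆ -0111,101-1
  m24 ⊆ 11000 [E]
  m29 ⊆ -1101,1-101
E = {00-00, 0101-, 10010, 11000}

4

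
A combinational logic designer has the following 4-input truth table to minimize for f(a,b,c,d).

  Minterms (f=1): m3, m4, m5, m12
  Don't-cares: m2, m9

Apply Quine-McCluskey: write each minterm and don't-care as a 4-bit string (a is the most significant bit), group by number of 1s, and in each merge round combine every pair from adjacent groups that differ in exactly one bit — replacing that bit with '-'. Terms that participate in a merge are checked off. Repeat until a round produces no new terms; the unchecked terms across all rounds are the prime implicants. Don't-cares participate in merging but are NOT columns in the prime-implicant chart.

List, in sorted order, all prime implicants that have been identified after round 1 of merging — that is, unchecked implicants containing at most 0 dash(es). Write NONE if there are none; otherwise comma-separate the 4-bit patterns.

[col 0] 0010*, 0011*, 0100*, 0101*, 1001, 1100*
[col 1] -100, 001-, 010-
Prime implicants: -100, 001-, 010-, 1001

1001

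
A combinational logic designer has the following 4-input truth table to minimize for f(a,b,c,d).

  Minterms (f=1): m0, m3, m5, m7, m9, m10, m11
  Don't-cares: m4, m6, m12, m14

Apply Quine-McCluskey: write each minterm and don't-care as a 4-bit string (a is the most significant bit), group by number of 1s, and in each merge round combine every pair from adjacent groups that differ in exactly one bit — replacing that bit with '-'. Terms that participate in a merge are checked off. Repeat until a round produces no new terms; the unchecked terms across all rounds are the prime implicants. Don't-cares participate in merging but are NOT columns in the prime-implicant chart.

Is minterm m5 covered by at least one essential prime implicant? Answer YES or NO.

YES

[col 0] 0000*, 0011*, 0100*, 0101*, 0110*, 0111*, 1001*, 1010*, 1011*, 1100*, 1110*
[col 1] -011, -100*, -110*, 0-00, 0-11, 01-0*, 01-1*, 010-*, 011-*, 1-10, 10-1, 101-, 11-0*
[col 2] -1-0, 01--
Prime implicants: -011, -1-0, 0-00, 0-11, 01--, 1-10, 10-1, 101-
PI chart (minterm → PIs covering it):
  0 | 0-00  (sole → essential)
  3 | -011,0-11
  5 | 01--  (sole → essential)
  7 | 0-11,01--
  9 | 10-1  (sole → essential)
  10 | 1-10,101-
  11 | -011,10-1,101-
Essential prime implicants: 0-00, 01--, 10-1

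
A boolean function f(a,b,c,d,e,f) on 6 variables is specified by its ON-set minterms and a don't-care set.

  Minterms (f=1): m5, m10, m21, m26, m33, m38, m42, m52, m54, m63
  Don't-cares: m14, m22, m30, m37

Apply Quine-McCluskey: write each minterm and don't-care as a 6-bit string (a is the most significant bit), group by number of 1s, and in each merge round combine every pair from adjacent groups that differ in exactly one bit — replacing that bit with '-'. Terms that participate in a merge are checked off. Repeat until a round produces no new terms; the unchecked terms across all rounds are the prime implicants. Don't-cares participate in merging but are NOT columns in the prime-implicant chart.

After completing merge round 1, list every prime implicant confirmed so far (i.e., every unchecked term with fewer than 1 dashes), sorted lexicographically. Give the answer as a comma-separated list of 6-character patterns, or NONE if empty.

111111

size-2^0 implicants → 000101(✓)  001010(✓)  001110(✓)  010101(✓)  010110(✓)  011010(✓)  011110(✓)  100001(✓)  100101(✓)  100110(✓)  101010(✓)  110100(✓)  110110(✓)  111111
size-2^1 implicants → -00101  -01010  -10110  0-0101  0-1010(✓)  0-1110(✓)  001-10(✓)  01-110  011-10(✓)  1-0110  100-01  1101-0
size-2^2 implicants → 0-1-10
Unchecked terms (primes): -00101, -01010, -10110, 0-0101, 0-1-10, 01-110, 1-0110, 100-01, 1101-0, 111111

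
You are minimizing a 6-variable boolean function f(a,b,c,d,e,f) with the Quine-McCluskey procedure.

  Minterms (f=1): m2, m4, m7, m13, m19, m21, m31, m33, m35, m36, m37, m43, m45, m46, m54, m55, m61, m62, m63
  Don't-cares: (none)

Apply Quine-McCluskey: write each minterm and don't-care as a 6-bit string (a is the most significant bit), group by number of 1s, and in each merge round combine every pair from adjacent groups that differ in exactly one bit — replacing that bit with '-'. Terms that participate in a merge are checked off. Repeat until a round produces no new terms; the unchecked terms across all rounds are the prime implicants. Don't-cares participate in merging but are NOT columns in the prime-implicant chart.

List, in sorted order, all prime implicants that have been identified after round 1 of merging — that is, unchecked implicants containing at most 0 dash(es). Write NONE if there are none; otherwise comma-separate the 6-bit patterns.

size-2^0 implicants → 000010  000100(✓)  000111  001101(✓)  010011  010101  011111(✓)  100001(✓)  100011(✓)  100100(✓)  100101(✓)  101011(✓)  101101(✓)  101110(✓)  110110(✓)  110111(✓)  111101(✓)  111110(✓)  111111(✓)
size-2^1 implicants → -00100  -01101  -11111  1-1101  1-1110  10-011  10-101  100-01  1000-1  10010-  11-110(✓)  11-111(✓)  11011-(✓)  1111-1  11111-(✓)
size-2^2 implicants → 11-11-
Unchecked terms (primes): -00100, -01101, -11111, 000010, 000111, 010011, 010101, 1-1101, 1-1110, 10-011, 10-101, 100-01, 1000-1, 10010-, 11-11-, 1111-1

000010, 000111, 010011, 010101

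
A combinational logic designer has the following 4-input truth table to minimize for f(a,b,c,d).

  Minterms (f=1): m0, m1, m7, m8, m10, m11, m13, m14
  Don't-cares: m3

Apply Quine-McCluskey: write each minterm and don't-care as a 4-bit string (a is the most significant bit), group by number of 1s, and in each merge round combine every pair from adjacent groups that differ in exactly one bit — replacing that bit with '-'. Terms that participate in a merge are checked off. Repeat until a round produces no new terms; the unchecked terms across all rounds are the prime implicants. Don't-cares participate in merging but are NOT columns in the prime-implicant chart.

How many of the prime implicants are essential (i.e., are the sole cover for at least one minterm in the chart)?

size-2^0 implicants → 0000(✓)  0001(✓)  0011(✓)  0111(✓)  1000(✓)  1010(✓)  1011(✓)  1101  1110(✓)
size-2^1 implicants → -000  -011  0-11  00-1  000-  1-10  10-0  101-
Unchecked terms (primes): -000, -011, 0-11, 00-1, 000-, 1-10, 10-0, 101-, 1101
Minterm coverage:
  m0 ⊆ -000,000-
  m1 ⊆ 00-1,000-
  m7 ⊆ 0-11 [E]
  m8 ⊆ -000,10-0
  m10 ⊆ 1-10,10-0,101-
  m11 ⊆ -011,101-
  m13 ⊆ 1101 [E]
  m14 ⊆ 1-10 [E]
E = {0-11, 1-10, 1101}

3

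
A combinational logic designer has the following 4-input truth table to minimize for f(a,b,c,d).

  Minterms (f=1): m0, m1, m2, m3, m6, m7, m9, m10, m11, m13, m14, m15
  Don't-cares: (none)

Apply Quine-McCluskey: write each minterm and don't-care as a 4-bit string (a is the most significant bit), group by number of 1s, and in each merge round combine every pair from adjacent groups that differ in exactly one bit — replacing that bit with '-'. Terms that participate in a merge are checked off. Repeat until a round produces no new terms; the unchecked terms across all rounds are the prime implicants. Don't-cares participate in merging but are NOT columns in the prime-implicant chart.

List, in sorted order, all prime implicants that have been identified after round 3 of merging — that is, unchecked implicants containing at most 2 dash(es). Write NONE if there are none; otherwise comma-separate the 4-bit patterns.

size-2^0 implicants → 0000(✓)  0001(✓)  0010(✓)  0011(✓)  0110(✓)  0111(✓)  1001(✓)  1010(✓)  1011(✓)  1101(✓)  1110(✓)  1111(✓)
size-2^1 implicants → -001(✓)  -010(✓)  -011(✓)  -110(✓)  -111(✓)  0-10(✓)  0-11(✓)  00-0(✓)  00-1(✓)  000-(✓)  001-(✓)  011-(✓)  1-01(✓)  1-10(✓)  1-11(✓)  10-1(✓)  101-(✓)  11-1(✓)  111-(✓)
size-2^2 implicants → --10(✓)  --11(✓)  -0-1  -01-(✓)  -11-(✓)  0-1-(✓)  00--  1--1  1-1-(✓)
size-2^3 implicants → --1-
Unchecked terms (primes): --1-, -0-1, 00--, 1--1

-0-1, 00--, 1--1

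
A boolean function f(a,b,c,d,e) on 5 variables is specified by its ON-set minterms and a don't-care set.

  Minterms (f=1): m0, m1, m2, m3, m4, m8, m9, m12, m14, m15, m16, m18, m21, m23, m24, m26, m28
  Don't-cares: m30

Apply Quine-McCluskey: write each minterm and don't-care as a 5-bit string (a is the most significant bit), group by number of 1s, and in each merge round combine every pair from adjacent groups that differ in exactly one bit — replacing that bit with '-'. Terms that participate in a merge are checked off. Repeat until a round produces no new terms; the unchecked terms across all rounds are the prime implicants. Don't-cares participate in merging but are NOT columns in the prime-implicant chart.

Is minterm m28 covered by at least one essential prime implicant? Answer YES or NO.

[col 0] 00000*, 00001*, 00010*, 00011*, 00100*, 01000*, 01001*, 01100*, 01110*, 01111*, 10000*, 10010*, 10101*, 10111*, 11000*, 11010*, 11100*, 11110*
[col 1] -0000*, -0010*, -1000*, -1100*, -1110*, 0-000*, 0-001*, 0-100*, 00-00*, 000-0*, 000-1*, 0000-*, 0001-*, 01-00*, 0100-*, 011-0*, 0111-, 1-000*, 1-010*, 100-0*, 101-1, 11-00*, 11-10*, 110-0*, 111-0*
[col 2] --000, -00-0, -1-00, -11-0, 0--00, 0-00-, 000--, 1-0-0, 11--0
Prime implicants: --000, -00-0, -1-00, -11-0, 0--00, 0-00-, 000--, 0111-, 1-0-0, 101-1, 11--0
PI chart (minterm → PIs covering it):
  0 | --000,-00-0,0--00,0-00-,000--
  1 | 0-00-,000--
  2 | -00-0,000--
  3 | 000--  (sole → essential)
  4 | 0--00  (sole → essential)
  8 | --000,-1-00,0--00,0-00-
  9 | 0-00-  (sole → essential)
  12 | -1-00,-11-0,0--00
  14 | -11-0,0111-
  15 | 0111-  (sole → essential)
  16 | --000,-00-0,1-0-0
  18 | -00-0,1-0-0
  21 | 101-1  (sole → essential)
  23 | 101-1  (sole → essential)
  24 | --000,-1-00,1-0-0,11--0
  26 | 1-0-0,11--0
  28 | -1-00,-11-0,11--0
Essential prime implicants: 0--00, 0-00-, 000--, 0111-, 101-1

NO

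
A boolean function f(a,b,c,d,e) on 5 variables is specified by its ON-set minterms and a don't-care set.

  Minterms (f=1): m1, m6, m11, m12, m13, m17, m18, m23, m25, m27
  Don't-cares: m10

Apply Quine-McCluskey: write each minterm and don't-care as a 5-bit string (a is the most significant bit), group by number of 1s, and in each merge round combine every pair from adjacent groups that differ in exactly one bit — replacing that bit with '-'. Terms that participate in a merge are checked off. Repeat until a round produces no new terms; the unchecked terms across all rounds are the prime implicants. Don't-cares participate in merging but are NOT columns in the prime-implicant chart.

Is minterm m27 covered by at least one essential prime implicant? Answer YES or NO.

[col 0] 00001*, 00110, 01010*, 01011*, 01100*, 01101*, 10001*, 10010, 10111, 11001*, 11011*
[col 1] -0001, -1011, 0101-, 0110-, 1-001, 110-1
Prime implicants: -0001, -1011, 00110, 0101-, 0110-, 1-001, 10010, 10111, 110-1
PI chart (minterm → PIs covering it):
  1 | -0001  (sole → essential)
  6 | 00110  (sole → essential)
  11 | -1011,0101-
  12 | 0110-  (sole → essential)
  13 | 0110-  (sole → essential)
  17 | -0001,1-001
  18 | 10010  (sole → essential)
  23 | 10111  (sole → essential)
  25 | 1-001,110-1
  27 | -1011,110-1
Essential prime implicants: -0001, 00110, 0110-, 10010, 10111

NO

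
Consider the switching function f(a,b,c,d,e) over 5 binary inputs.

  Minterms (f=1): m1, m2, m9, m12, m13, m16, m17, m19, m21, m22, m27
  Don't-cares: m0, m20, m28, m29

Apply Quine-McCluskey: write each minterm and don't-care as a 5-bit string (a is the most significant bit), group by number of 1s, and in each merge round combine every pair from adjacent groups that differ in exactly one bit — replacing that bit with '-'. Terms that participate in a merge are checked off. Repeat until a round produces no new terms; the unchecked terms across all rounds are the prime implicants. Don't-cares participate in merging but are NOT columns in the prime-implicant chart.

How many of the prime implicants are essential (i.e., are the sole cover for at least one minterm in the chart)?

[col 0] 00000*, 00001*, 00010*, 01001*, 01100*, 01101*, 10000*, 10001*, 10011*, 10100*, 10101*, 10110*, 11011*, 11100*, 11101*
[col 1] -0000*, -0001*, -1100*, -1101*, 0-001, 000-0, 0000-*, 01-01, 0110-*, 1-011, 1-100*, 1-101*, 10-00*, 10-01*, 100-1, 1000-*, 101-0, 1010-*, 1110-*
[col 2] -000-, -110-, 1-10-, 10-0-
Prime implicants: -000-, -110-, 0-001, 000-0, 01-01, 1-011, 1-10-, 10-0-, 100-1, 101-0
PI chart (minterm → PIs covering it):
  1 | -000-,0-001
  2 | 000-0  (sole → essential)
  9 | 0-001,01-01
  12 | -110-  (sole → essential)
  13 | -110-,01-01
  16 | -000-,10-0-
  17 | -000-,10-0-,100-1
  19 | 1-011,100-1
  21 | 1-10-,10-0-
  22 | 101-0  (sole → essential)
  27 | 1-011  (sole → essential)
Essential prime implicants: -110-, 000-0, 1-011, 101-0

4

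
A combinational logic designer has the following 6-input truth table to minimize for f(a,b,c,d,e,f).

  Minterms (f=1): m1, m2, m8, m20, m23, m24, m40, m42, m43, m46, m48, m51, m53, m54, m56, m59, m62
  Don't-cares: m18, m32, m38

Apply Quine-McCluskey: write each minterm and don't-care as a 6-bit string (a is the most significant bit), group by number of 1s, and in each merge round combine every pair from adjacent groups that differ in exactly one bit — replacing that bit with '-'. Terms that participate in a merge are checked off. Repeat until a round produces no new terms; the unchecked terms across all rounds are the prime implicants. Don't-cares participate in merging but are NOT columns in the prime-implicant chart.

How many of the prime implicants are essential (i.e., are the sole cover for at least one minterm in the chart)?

9

Round 0: 000001 000010✓ 001000✓ 010010✓ 010100 010111 011000✓ 100000✓ 100110✓ 101000✓ 101010✓ 101011✓ 101110✓ 110000✓ 110011✓ 110101 110110✓ 111000✓ 111011✓ 111110✓
Round 1: -01000✓ -11000✓ 0-0010 0-1000✓ 1-0000✓ 1-0110✓ 1-1000✓ 1-1011 1-1110✓ 10-000✓ 10-110✓ 101-10 1010-0 10101- 11-000✓ 11-011 11-110✓
Round 2: --1000 1--000 1--110
PIs = {--1000, 0-0010, 000001, 010100, 010111, 1--000, 1--110, 1-1011, 101-10, 1010-0, 10101-, 11-011, 110101}
Coverage chart:
  m1: 000001 ←essential
  m2: 0-0010 ←essential
  m8: --1000 ←essential
  m20: 010100 ←essential
  m23: 010111 ←essential
  m24: --1000 ←essential
  m40: --1000,1--000,1010-0
  m42: 101-10,1010-0,10101-
  m43: 1-1011,10101-
  m46: 1--110,101-10
  m48: 1--000 ←essential
  m51: 11-011 ←essential
  m53: 110101 ←essential
  m54: 1--110 ←essential
  m56: --1000,1--000
  m59: 1-1011,11-011
  m62: 1--110 ←essential
Essential: --1000, 0-0010, 000001, 010100, 010111, 1--000, 1--110, 11-011, 110101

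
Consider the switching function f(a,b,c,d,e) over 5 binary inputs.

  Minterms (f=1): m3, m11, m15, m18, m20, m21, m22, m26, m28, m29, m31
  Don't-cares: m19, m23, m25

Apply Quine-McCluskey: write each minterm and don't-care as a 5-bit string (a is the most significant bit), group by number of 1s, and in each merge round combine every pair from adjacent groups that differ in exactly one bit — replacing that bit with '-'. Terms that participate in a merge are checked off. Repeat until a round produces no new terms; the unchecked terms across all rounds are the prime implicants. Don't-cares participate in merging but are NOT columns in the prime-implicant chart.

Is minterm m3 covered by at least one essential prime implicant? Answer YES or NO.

NO

[col 0] 00011*, 01011*, 01111*, 10010*, 10011*, 10100*, 10101*, 10110*, 10111*, 11001*, 11010*, 11100*, 11101*, 11111*
[col 1] -0011, -1111, 0-011, 01-11, 1-010, 1-100*, 1-101*, 1-111*, 10-10*, 10-11*, 1001-*, 101-0*, 101-1*, 1010-*, 1011-*, 11-01, 111-1*, 1110-*
[col 2] 1-1-1, 1-10-, 10-1-, 101--
Prime implicants: -0011, -1111, 0-011, 01-11, 1-010, 1-1-1, 1-10-, 10-1-, 101--, 11-01
PI chart (minterm → PIs covering it):
  3 | -0011,0-011
  11 | 0-011,01-11
  15 | -1111,01-11
  18 | 1-010,10-1-
  20 | 1-10-,101--
  21 | 1-1-1,1-10-,101--
  22 | 10-1-,101--
  26 | 1-010  (sole → essential)
  28 | 1-10-  (sole → essential)
  29 | 1-1-1,1-10-,11-01
  31 | -1111,1-1-1
Essential prime implicants: 1-010, 1-10-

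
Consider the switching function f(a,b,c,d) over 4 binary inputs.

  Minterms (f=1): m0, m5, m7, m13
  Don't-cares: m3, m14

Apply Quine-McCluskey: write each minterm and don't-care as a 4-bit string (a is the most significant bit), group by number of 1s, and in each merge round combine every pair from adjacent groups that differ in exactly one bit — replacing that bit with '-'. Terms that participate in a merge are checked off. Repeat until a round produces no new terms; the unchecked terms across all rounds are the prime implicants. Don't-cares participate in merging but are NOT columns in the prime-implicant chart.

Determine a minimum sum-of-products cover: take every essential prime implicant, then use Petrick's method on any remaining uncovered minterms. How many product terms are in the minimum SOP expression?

Round 0: 0000 0011✓ 0101✓ 0111✓ 1101✓ 1110
Round 1: -101 0-11 01-1
PIs = {-101, 0-11, 0000, 01-1, 1110}
Coverage chart:
  m0: 0000 ←essential
  m5: -101,01-1
  m7: 0-11,01-1
  m13: -101 ←essential
Essential: -101, 0000
Petrick residual → 0-11
Min cover (3 terms): bc'd + a'cd + a'b'c'd'

3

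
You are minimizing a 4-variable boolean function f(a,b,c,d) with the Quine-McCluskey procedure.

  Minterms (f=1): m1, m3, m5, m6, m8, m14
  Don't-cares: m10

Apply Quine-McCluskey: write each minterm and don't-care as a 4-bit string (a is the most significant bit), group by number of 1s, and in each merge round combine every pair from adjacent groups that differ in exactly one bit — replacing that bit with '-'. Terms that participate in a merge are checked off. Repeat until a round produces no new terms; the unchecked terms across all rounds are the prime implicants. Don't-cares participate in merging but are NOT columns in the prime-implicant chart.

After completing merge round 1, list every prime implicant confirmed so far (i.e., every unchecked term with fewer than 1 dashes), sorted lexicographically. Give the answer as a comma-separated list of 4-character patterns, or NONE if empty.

NONE

[col 0] 0001*, 0011*, 0101*, 0110*, 1000*, 1010*, 1110*
[col 1] -110, 0-01, 00-1, 1-10, 10-0
Prime implicants: -110, 0-01, 00-1, 1-10, 10-0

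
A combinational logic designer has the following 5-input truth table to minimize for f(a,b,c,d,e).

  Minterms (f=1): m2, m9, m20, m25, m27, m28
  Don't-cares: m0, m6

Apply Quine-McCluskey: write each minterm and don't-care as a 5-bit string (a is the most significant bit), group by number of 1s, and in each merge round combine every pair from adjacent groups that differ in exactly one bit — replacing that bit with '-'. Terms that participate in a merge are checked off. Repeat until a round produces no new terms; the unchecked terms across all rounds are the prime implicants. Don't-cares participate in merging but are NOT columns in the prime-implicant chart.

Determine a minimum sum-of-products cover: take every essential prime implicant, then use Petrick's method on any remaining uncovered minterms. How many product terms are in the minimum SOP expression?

size-2^0 implicants → 00000(✓)  00010(✓)  00110(✓)  01001(✓)  10100(✓)  11001(✓)  11011(✓)  11100(✓)
size-2^1 implicants → -1001  00-10  000-0  1-100  110-1
Unchecked terms (primes): -1001, 00-10, 000-0, 1-100, 110-1
Minterm coverage:
  m2 ⊆ 00-10,000-0
  m9 ⊆ -1001 [E]
  m20 ⊆ 1-100 [E]
  m25 ⊆ -1001,110-1
  m27 ⊆ 110-1 [E]
  m28 ⊆ 1-100 [E]
E = {-1001, 1-100, 110-1}
Petrick residual → 00-10
Cover = bc'd'e + a'b'de' + acd'e' + abc'e  |cover|=4

4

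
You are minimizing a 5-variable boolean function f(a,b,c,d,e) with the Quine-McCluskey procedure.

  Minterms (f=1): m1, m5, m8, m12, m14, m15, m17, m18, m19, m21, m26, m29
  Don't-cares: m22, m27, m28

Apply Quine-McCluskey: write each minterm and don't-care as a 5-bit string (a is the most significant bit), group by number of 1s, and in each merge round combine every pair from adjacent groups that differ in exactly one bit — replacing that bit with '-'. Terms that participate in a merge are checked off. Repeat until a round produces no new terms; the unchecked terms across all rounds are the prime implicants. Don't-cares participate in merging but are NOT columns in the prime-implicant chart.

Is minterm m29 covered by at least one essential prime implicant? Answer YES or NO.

Round 0: 00001✓ 00101✓ 01000✓ 01100✓ 01110✓ 01111✓ 10001✓ 10010✓ 10011✓ 10101✓ 10110✓ 11010✓ 11011✓ 11100✓ 11101✓
Round 1: -0001✓ -0101✓ -1100 00-01✓ 01-00 011-0 0111- 1-010✓ 1-011✓ 1-101 10-01✓ 10-10 100-1 1001-✓ 1101-✓ 1110-
Round 2: -0-01 1-01-
PIs = {-0-01, -1100, 01-00, 011-0, 0111-, 1-01-, 1-101, 10-10, 100-1, 1110-}
Coverage chart:
  m1: -0-01 ←essential
  m5: -0-01 ←essential
  m8: 01-00 ←essential
  m12: -1100,01-00,011-0
  m14: 011-0,0111-
  m15: 0111- ←essential
  m17: -0-01,100-1
  m18: 1-01-,10-10
  m19: 1-01-,100-1
  m21: -0-01,1-101
  m26: 1-01- ←essential
  m29: 1-101,1110-
Essential: -0-01, 01-00, 0111-, 1-01-

NO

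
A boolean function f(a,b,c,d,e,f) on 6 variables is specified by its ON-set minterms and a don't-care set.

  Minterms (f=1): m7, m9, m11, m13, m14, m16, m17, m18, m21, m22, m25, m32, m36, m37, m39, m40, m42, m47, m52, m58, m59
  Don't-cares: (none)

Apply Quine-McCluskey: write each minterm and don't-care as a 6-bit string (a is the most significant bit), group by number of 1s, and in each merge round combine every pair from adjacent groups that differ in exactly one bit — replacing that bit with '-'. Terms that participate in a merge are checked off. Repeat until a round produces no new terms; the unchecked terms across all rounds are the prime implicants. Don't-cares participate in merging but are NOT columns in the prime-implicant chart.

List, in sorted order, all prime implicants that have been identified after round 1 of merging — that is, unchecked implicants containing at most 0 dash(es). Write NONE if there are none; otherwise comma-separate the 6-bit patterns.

001110

[col 0] 000111*, 001001*, 001011*, 001101*, 001110, 010000*, 010001*, 010010*, 010101*, 010110*, 011001*, 100000*, 100100*, 100101*, 100111*, 101000*, 101010*, 101111*, 110100*, 111010*, 111011*
[col 1] -00111, 0-1001, 001-01, 0010-1, 01-001, 010-01, 010-10, 0100-0, 01000-, 1-0100, 1-1010, 10-000, 10-111, 100-00, 1001-1, 10010-, 1010-0, 11101-
Prime implicants: -00111, 0-1001, 001-01, 0010-1, 001110, 01-001, 010-01, 010-10, 0100-0, 01000-, 1-0100, 1-1010, 10-000, 10-111, 100-00, 1001-1, 10010-, 1010-0, 11101-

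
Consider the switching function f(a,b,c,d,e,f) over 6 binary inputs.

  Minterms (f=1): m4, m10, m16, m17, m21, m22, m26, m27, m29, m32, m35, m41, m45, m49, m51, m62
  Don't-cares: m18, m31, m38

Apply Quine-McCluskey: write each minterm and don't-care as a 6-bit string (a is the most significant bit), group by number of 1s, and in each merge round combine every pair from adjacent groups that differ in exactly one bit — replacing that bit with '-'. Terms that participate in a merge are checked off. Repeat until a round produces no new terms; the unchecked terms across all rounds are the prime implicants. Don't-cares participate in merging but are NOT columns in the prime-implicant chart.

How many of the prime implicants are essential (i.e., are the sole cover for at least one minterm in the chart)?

[col 0] 000100, 001010*, 010000*, 010001*, 010010*, 010101*, 010110*, 011010*, 011011*, 011101*, 011111*, 100000, 100011*, 100110, 101001*, 101101*, 110001*, 110011*, 111110
[col 1] -10001, 0-1010, 01-010, 01-101, 010-01, 010-10, 0100-0, 01000-, 011-11, 01101-, 0111-1, 1-0011, 101-01, 1100-1
Prime implicants: -10001, 0-1010, 000100, 01-010, 01-101, 010-01, 010-10, 0100-0, 01000-, 011-11, 01101-, 0111-1, 1-0011, 100000, 100110, 101-01, 1100-1, 111110
PI chart (minterm → PIs covering it):
  4 | 000100  (sole → essential)
  10 | 0-1010  (sole → essential)
  16 | 0100-0,01000-
  17 | -10001,010-01,01000-
  21 | 01-101,010-01
  22 | 010-10  (sole → essential)
  26 | 0-1010,01-010,01101-
  27 | 011-11,01101-
  29 | 01-101,0111-1
  32 | 100000  (sole → essential)
  35 | 1-0011  (sole → essential)
  41 | 101-01  (sole → essential)
  45 | 101-01  (sole → essential)
  49 | -10001,1100-1
  51 | 1-0011,1100-1
  62 | 111110  (sole → essential)
Essential prime implicants: 0-1010, 000100, 010-10, 1-0011, 100000, 101-01, 111110

7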